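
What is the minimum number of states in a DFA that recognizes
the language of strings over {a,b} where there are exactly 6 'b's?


States: count = 0, 1, ..., 6 (that's 7 states), plus a dead state for count > 6.
Total: 7 + 1 = 8. Accept = count-6 state.

8


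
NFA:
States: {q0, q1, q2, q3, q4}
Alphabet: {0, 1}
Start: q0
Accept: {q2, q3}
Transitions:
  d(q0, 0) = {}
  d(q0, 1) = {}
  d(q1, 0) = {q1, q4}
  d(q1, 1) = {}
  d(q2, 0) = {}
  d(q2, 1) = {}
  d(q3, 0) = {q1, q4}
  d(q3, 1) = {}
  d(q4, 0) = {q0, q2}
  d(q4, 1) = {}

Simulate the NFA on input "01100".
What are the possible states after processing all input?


Start: {q0}
  --0--> {}
  --1--> {}
  --1--> {}
  --0--> {}
  --0--> {}

{} (empty set, no valid transitions)


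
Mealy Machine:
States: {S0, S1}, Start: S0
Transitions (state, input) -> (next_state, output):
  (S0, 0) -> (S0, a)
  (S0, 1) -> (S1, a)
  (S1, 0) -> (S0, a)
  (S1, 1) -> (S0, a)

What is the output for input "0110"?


Step-by-step:
  (S0, 0) -> (S0, a)
  (S0, 1) -> (S1, a)
  (S1, 1) -> (S0, a)
  (S0, 0) -> (S0, a)

"aaaa"


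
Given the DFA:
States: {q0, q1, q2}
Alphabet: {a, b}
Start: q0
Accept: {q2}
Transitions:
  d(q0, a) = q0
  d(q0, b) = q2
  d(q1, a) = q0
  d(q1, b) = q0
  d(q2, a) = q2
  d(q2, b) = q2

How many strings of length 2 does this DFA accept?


Enumerating all length-2 strings:
  "aa" -> q0 [reject]
  "ab" -> q2 [accept]
  "ba" -> q2 [accept]
  "bb" -> q2 [accept]

3 out of 4


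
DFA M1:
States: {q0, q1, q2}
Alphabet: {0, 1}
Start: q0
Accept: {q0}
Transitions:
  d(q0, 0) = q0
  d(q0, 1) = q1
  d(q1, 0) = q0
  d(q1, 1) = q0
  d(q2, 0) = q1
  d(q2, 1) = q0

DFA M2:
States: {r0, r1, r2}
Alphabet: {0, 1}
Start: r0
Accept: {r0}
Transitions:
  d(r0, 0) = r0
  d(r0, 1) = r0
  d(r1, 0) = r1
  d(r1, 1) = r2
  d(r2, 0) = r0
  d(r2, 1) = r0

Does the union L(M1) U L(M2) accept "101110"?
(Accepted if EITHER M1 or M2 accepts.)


M1: final=q0 accepted=True
M2: final=r0 accepted=True

Yes, union accepts


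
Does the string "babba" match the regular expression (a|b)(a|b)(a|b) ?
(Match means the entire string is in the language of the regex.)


|string| = 5; first = 'b'; last = 'a'

No, "babba" does not match (a|b)(a|b)(a|b)


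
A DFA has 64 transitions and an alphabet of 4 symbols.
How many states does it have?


Each state has exactly one transition per symbol.
states = transitions / |alphabet| = 64 / 4 = 16

16


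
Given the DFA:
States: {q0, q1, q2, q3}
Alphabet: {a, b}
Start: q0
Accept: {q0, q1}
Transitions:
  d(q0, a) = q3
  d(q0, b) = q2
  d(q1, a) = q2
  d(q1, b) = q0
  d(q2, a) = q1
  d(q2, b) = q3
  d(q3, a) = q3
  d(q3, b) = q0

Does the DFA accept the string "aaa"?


Trace: q0 -> q3 -> q3 -> q3
Final state: q3
Accept states: {q0, q1}

No, rejected (final state q3 is not an accept state)


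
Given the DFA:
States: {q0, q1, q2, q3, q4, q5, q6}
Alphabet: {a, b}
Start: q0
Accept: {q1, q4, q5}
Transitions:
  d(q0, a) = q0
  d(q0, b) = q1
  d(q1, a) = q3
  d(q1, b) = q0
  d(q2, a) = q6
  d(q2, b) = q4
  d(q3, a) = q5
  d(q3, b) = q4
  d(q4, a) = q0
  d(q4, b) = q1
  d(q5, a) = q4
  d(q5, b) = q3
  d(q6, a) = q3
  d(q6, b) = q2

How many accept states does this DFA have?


Accept states listed: {q1, q4, q5}
Counting: q1(1) q4(2) q5(3)

3


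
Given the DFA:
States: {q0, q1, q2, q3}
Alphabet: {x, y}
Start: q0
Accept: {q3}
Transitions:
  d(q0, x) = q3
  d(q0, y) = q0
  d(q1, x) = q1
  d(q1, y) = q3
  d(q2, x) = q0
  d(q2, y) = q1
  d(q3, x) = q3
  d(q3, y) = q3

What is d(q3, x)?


Looking up transition d(q3, x)

q3


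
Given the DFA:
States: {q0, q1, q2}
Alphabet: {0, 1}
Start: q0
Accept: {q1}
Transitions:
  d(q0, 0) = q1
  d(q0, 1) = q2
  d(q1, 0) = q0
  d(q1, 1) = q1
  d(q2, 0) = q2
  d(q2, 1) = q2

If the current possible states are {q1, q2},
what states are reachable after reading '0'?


Apply transition on '0' from each current state:
  d(q1, 0) = q0
  d(q2, 0) = q2

{q0, q2}


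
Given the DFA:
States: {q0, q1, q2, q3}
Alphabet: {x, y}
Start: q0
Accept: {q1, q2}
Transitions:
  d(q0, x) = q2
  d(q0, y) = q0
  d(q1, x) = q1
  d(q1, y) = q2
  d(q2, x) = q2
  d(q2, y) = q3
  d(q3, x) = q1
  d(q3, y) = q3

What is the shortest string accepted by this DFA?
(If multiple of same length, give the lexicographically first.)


BFS by string length (lex-first path to each state shown):
  len 0: q0<-""
  len 1: q0<-"y", q2<-"x"
Found accept state at length 1.

"x"


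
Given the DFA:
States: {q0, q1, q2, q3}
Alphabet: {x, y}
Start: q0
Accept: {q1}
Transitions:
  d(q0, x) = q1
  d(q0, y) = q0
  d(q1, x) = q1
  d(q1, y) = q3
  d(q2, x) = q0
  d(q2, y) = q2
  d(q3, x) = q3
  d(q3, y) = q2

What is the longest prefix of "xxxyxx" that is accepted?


Run the DFA, marking each prefix where the state is accepting:
  "" -> q0 [reject]
  "x" -> q1 [accept]
  "xx" -> q1 [accept]
  "xxx" -> q1 [accept]
  "xxxy" -> q3 [reject]
  "xxxyx" -> q3 [reject]
  "xxxyxx" -> q3 [reject]

"xxx"


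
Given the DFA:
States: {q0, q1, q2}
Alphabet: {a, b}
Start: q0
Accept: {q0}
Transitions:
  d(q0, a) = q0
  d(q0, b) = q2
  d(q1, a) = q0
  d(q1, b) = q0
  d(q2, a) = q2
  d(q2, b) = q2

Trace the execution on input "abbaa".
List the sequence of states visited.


Input: abbaa
d(q0, a) = q0
d(q0, b) = q2
d(q2, b) = q2
d(q2, a) = q2
d(q2, a) = q2


q0 -> q0 -> q2 -> q2 -> q2 -> q2


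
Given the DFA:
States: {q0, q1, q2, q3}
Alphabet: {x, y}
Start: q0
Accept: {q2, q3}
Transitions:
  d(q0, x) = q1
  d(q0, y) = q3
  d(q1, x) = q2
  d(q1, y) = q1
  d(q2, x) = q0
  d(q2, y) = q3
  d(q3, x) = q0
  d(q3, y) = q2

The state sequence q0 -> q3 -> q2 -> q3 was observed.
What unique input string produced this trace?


Trace back each transition to find the symbol:
  q0 --[y]--> q3
  q3 --[y]--> q2
  q2 --[y]--> q3

"yyy"


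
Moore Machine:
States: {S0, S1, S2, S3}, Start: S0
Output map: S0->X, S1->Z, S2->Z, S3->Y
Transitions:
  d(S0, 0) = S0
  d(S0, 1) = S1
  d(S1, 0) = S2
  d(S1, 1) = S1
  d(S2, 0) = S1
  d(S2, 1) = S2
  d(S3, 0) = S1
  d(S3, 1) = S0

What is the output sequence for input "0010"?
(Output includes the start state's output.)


Start: S0 (output X)
  --0--> S0 (output X)
  --0--> S0 (output X)
  --1--> S1 (output Z)
  --0--> S2 (output Z)

"XXXZZ"


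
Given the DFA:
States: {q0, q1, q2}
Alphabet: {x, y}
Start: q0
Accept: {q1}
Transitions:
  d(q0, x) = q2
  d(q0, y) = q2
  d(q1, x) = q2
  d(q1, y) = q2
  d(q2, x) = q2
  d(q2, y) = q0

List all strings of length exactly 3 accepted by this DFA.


All strings of length 3: 8 total
Accepted: 0

None


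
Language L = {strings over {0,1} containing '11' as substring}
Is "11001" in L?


'11' occurs at index 0

Yes, "11001" is in L


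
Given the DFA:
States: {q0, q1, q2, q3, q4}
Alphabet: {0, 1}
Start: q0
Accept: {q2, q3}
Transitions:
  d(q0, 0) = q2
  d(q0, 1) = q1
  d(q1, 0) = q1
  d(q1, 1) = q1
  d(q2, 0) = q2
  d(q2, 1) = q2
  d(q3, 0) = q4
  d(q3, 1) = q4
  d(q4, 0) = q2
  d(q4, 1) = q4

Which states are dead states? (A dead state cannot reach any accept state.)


Forward reachability from each state:
  q0 -> reaches accept state q2 (live)
  q1 -> reaches {q1}, no accept state (dead)
  q2 -> reaches accept state q2 (live)
  q3 -> reaches accept state q2 (live)
  q4 -> reaches accept state q2 (live)

{q1}


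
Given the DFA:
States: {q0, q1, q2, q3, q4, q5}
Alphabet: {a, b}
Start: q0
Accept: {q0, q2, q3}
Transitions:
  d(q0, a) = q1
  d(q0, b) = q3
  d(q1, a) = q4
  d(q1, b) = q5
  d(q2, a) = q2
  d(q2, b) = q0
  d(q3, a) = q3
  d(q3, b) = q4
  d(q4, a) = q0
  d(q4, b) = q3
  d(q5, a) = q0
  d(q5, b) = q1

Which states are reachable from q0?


BFS from q0:
  layer 0: {q0}
  layer 1: {q1, q3}
  layer 2: {q4, q5}

{q0, q1, q3, q4, q5}


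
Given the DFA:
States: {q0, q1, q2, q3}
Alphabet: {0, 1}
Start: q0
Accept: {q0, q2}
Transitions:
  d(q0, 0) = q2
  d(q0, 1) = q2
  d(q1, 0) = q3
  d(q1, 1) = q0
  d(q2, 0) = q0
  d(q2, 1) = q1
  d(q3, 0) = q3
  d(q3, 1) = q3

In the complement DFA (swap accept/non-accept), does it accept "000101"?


Trace: q0 -> q2 -> q0 -> q2 -> q1 -> q3 -> q3
Final: q3
Original accept: {q0, q2}
Complement: q3 is not in original accept

Yes, complement accepts (original rejects)


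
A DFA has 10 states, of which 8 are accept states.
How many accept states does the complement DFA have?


Complement swaps accept and non-accept states.
10 - 8 = 2

2


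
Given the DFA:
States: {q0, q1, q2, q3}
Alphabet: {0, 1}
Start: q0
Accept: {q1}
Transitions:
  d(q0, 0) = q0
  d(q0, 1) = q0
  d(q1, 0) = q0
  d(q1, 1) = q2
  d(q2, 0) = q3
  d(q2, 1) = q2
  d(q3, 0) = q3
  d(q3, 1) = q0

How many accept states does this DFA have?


Accept states listed: {q1}
Counting: q1(1)

1


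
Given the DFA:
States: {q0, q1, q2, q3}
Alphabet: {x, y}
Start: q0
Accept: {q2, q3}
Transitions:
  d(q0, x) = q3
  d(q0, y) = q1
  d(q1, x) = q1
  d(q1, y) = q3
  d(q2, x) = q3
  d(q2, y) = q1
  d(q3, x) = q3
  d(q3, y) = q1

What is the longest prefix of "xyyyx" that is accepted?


Run the DFA, marking each prefix where the state is accepting:
  "" -> q0 [reject]
  "x" -> q3 [accept]
  "xy" -> q1 [reject]
  "xyy" -> q3 [accept]
  "xyyy" -> q1 [reject]
  "xyyyx" -> q1 [reject]

"xyy"


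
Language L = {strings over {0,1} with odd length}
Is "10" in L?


length = 2; 2 mod 2 = 0

No, "10" is not in L


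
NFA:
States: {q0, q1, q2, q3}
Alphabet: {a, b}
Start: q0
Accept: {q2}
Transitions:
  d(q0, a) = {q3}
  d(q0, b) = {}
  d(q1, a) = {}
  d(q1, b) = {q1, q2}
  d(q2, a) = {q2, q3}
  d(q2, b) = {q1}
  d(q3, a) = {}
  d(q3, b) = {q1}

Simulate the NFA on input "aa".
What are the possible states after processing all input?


Start: {q0}
  --a--> {q3}
  --a--> {}

{} (empty set, no valid transitions)


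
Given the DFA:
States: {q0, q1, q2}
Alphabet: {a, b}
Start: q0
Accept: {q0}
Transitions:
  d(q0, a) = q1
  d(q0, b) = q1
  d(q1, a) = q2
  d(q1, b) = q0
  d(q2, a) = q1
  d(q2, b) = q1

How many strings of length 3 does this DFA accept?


Enumerating all length-3 strings:
  "aaa" -> q1 [reject]
  "aab" -> q1 [reject]
  "aba" -> q1 [reject]
  "abb" -> q1 [reject]
  "baa" -> q1 [reject]
  "bab" -> q1 [reject]
  "bba" -> q1 [reject]
  "bbb" -> q1 [reject]

0 out of 8


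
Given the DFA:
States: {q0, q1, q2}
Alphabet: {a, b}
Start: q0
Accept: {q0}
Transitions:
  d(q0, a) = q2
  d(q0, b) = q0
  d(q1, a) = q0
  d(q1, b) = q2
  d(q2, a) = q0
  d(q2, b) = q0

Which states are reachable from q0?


BFS from q0:
  layer 0: {q0}
  layer 1: {q2}

{q0, q2}


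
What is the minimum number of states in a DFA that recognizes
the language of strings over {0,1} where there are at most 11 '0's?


States: count = 0, 1, ..., 11 (all accepting; 12 states), plus a dead state for count > 11.
Total: 12 + 1 = 13.

13


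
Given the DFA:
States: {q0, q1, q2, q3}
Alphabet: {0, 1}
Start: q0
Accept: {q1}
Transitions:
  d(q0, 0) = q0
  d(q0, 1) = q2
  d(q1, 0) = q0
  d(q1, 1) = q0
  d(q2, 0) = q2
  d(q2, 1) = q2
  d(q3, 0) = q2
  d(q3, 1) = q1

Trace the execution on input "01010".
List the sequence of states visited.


Input: 01010
d(q0, 0) = q0
d(q0, 1) = q2
d(q2, 0) = q2
d(q2, 1) = q2
d(q2, 0) = q2


q0 -> q0 -> q2 -> q2 -> q2 -> q2


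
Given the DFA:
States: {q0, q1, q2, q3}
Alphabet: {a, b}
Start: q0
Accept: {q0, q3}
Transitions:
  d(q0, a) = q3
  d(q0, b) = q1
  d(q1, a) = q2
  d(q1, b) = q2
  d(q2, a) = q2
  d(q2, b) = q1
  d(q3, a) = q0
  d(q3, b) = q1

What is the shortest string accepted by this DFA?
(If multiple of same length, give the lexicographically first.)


BFS by string length (lex-first path to each state shown):
  len 0: q0<-""
Found accept state at length 0.

"" (empty string)


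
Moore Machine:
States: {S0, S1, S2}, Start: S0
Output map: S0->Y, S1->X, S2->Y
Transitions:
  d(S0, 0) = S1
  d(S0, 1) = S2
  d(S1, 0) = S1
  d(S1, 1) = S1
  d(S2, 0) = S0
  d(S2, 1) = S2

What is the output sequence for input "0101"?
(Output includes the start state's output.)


Start: S0 (output Y)
  --0--> S1 (output X)
  --1--> S1 (output X)
  --0--> S1 (output X)
  --1--> S1 (output X)

"YXXXX"


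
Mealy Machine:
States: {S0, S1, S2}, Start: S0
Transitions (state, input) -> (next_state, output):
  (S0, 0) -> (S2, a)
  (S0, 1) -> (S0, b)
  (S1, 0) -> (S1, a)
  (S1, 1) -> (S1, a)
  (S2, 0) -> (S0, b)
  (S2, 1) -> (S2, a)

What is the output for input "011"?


Step-by-step:
  (S0, 0) -> (S2, a)
  (S2, 1) -> (S2, a)
  (S2, 1) -> (S2, a)

"aaa"


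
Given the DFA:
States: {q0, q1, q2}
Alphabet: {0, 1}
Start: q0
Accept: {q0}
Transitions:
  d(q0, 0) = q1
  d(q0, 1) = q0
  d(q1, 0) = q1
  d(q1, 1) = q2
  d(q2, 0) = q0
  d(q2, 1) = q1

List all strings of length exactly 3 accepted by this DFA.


All strings of length 3: 8 total
Accepted: 2

"010", "111"


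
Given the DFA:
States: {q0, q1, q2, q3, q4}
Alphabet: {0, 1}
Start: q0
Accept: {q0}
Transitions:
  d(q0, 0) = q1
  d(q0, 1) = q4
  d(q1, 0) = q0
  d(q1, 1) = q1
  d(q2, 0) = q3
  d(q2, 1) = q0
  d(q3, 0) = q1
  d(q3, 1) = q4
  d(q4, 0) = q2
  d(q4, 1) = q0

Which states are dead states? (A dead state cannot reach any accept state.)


Forward reachability from each state:
  q0 -> reaches accept state q0 (live)
  q1 -> reaches accept state q0 (live)
  q2 -> reaches accept state q0 (live)
  q3 -> reaches accept state q0 (live)
  q4 -> reaches accept state q0 (live)

None (all states can reach an accept state)


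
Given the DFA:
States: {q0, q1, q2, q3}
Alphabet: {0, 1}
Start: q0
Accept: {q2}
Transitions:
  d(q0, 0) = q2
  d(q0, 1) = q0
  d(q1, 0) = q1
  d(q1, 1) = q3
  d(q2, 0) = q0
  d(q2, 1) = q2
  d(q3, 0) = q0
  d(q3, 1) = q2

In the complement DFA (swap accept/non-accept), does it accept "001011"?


Trace: q0 -> q2 -> q0 -> q0 -> q2 -> q2 -> q2
Final: q2
Original accept: {q2}
Complement: q2 is in original accept

No, complement rejects (original accepts)


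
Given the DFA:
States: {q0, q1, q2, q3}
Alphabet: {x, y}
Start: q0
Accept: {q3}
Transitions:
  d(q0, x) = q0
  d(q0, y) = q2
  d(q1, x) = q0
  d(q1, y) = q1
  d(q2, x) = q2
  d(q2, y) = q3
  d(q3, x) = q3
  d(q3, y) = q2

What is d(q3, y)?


Looking up transition d(q3, y)

q2


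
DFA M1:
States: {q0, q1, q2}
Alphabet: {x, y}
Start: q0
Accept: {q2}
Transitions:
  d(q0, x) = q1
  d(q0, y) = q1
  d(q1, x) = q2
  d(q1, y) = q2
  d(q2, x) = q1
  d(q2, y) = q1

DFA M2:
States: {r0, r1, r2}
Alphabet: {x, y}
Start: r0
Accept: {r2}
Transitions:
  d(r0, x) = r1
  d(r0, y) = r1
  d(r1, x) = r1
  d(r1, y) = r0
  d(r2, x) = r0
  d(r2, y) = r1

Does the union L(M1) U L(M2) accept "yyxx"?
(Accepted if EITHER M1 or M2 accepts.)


M1: final=q2 accepted=True
M2: final=r1 accepted=False

Yes, union accepts


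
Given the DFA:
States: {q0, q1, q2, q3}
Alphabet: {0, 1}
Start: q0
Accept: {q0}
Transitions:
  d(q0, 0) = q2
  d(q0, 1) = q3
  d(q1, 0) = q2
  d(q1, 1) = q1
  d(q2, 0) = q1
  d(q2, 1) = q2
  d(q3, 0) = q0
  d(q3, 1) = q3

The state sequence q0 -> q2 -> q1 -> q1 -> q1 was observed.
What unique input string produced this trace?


Trace back each transition to find the symbol:
  q0 --[0]--> q2
  q2 --[0]--> q1
  q1 --[1]--> q1
  q1 --[1]--> q1

"0011"


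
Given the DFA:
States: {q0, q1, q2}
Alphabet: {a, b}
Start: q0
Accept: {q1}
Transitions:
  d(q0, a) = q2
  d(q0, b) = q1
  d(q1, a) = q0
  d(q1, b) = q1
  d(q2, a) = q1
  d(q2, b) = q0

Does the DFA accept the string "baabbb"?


Trace: q0 -> q1 -> q0 -> q2 -> q0 -> q1 -> q1
Final state: q1
Accept states: {q1}

Yes, accepted (final state q1 is an accept state)


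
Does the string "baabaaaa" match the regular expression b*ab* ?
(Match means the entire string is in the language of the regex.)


|string| = 8; first = 'b'; last = 'a'

No, "baabaaaa" does not match b*ab*


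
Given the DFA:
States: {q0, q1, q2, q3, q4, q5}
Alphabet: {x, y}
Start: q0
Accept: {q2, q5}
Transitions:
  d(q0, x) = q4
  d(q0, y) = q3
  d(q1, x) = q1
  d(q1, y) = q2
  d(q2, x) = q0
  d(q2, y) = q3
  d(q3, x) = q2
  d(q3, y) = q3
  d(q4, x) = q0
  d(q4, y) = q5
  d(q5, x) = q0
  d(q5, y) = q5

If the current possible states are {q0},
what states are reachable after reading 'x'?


Apply transition on 'x' from each current state:
  d(q0, x) = q4

{q4}


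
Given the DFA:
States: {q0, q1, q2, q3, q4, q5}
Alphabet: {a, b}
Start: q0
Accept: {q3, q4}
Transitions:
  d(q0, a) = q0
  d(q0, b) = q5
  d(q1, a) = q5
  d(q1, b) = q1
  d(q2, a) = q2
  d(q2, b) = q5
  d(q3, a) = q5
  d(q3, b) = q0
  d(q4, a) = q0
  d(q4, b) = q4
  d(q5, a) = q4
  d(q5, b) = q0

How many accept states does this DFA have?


Accept states listed: {q3, q4}
Counting: q3(1) q4(2)

2


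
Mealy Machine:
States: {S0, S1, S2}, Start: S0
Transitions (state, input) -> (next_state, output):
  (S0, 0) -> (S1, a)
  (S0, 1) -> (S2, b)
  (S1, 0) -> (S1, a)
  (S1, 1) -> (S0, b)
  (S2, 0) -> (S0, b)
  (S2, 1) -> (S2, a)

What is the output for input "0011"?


Step-by-step:
  (S0, 0) -> (S1, a)
  (S1, 0) -> (S1, a)
  (S1, 1) -> (S0, b)
  (S0, 1) -> (S2, b)

"aabb"


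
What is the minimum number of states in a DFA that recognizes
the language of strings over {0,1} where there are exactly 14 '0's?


States: count = 0, 1, ..., 14 (that's 15 states), plus a dead state for count > 14.
Total: 15 + 1 = 16. Accept = count-14 state.

16


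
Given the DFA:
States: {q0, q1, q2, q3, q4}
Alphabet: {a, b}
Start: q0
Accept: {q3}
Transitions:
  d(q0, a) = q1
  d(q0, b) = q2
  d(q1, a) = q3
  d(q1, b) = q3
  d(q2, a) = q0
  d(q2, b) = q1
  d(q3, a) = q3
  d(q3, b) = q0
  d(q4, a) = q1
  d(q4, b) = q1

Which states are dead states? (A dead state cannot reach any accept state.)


Forward reachability from each state:
  q0 -> reaches accept state q3 (live)
  q1 -> reaches accept state q3 (live)
  q2 -> reaches accept state q3 (live)
  q3 -> reaches accept state q3 (live)
  q4 -> reaches accept state q3 (live)

None (all states can reach an accept state)


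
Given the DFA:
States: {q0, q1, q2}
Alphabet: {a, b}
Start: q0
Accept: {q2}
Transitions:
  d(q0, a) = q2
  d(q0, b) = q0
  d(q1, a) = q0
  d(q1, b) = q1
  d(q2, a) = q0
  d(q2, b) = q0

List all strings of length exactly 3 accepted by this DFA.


All strings of length 3: 8 total
Accepted: 3

"aaa", "aba", "bba"


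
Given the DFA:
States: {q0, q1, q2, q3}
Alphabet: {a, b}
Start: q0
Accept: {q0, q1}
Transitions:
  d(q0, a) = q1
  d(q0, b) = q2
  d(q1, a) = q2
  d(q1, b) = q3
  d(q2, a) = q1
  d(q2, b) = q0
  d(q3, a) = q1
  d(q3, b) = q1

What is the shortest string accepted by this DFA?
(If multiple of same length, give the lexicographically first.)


BFS by string length (lex-first path to each state shown):
  len 0: q0<-""
Found accept state at length 0.

"" (empty string)


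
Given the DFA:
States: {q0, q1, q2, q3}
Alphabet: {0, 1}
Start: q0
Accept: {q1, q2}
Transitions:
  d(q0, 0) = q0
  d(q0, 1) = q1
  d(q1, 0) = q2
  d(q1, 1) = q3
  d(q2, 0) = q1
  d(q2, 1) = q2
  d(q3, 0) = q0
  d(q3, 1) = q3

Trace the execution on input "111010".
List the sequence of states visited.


Input: 111010
d(q0, 1) = q1
d(q1, 1) = q3
d(q3, 1) = q3
d(q3, 0) = q0
d(q0, 1) = q1
d(q1, 0) = q2


q0 -> q1 -> q3 -> q3 -> q0 -> q1 -> q2


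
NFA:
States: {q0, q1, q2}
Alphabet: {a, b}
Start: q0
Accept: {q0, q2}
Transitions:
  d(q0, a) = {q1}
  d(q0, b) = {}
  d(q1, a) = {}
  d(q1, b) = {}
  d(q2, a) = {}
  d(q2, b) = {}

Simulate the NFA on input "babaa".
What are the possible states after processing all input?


Start: {q0}
  --b--> {}
  --a--> {}
  --b--> {}
  --a--> {}
  --a--> {}

{} (empty set, no valid transitions)


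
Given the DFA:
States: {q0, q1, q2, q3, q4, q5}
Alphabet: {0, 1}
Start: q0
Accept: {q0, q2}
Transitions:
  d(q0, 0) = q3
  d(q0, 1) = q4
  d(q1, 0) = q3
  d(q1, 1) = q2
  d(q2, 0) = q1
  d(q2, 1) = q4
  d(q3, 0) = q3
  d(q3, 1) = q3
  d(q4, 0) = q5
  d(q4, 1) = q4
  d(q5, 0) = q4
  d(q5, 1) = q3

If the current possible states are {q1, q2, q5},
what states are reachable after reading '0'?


Apply transition on '0' from each current state:
  d(q1, 0) = q3
  d(q2, 0) = q1
  d(q5, 0) = q4

{q1, q3, q4}


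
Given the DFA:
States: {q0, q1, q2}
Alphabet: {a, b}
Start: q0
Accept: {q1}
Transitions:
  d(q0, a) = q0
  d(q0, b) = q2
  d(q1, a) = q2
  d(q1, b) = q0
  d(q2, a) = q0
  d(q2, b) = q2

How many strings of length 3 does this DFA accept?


Enumerating all length-3 strings:
  "aaa" -> q0 [reject]
  "aab" -> q2 [reject]
  "aba" -> q0 [reject]
  "abb" -> q2 [reject]
  "baa" -> q0 [reject]
  "bab" -> q2 [reject]
  "bba" -> q0 [reject]
  "bbb" -> q2 [reject]

0 out of 8


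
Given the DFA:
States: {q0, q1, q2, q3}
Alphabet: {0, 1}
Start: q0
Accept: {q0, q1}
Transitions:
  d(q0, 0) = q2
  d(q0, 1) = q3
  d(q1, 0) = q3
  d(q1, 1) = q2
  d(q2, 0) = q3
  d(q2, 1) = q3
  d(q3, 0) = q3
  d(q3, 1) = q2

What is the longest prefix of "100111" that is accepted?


Run the DFA, marking each prefix where the state is accepting:
  "" -> q0 [accept]
  "1" -> q3 [reject]
  "10" -> q3 [reject]
  "100" -> q3 [reject]
  "1001" -> q2 [reject]
  "10011" -> q3 [reject]
  "100111" -> q2 [reject]

""


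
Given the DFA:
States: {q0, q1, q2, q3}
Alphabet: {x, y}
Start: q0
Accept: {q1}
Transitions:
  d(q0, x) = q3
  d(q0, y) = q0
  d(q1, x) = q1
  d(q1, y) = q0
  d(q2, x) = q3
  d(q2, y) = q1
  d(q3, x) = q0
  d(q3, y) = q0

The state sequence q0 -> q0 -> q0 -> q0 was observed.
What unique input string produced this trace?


Trace back each transition to find the symbol:
  q0 --[y]--> q0
  q0 --[y]--> q0
  q0 --[y]--> q0

"yyy"


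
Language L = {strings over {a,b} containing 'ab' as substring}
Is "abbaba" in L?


'ab' occurs at index 0

Yes, "abbaba" is in L


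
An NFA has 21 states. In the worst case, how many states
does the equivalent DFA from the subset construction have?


Subset construction: one DFA state per subset of NFA states.
2^21 = 2097152

2097152


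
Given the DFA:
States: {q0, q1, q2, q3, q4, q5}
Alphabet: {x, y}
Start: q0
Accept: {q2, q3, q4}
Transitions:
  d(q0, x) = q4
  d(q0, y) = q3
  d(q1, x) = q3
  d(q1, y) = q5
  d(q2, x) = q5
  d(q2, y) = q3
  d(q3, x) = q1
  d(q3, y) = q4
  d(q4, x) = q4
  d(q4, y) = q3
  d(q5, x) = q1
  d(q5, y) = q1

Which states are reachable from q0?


BFS from q0:
  layer 0: {q0}
  layer 1: {q3, q4}
  layer 2: {q1}
  layer 3: {q5}

{q0, q1, q3, q4, q5}


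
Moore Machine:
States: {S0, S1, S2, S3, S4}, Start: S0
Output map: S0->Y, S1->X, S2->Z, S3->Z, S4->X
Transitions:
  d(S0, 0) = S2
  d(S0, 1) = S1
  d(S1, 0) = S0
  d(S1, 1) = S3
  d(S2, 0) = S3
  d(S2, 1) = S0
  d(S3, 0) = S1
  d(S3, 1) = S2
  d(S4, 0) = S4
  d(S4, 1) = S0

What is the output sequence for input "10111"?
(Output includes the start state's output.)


Start: S0 (output Y)
  --1--> S1 (output X)
  --0--> S0 (output Y)
  --1--> S1 (output X)
  --1--> S3 (output Z)
  --1--> S2 (output Z)

"YXYXZZ"


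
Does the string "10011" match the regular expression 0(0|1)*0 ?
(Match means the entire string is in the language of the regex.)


|string| = 5; first = '1'; last = '1'

No, "10011" does not match 0(0|1)*0


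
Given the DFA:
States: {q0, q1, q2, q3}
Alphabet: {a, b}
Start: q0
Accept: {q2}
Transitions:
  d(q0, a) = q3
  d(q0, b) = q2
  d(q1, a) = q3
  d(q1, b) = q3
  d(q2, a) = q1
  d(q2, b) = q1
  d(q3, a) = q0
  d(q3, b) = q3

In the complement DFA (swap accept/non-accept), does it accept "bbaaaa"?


Trace: q0 -> q2 -> q1 -> q3 -> q0 -> q3 -> q0
Final: q0
Original accept: {q2}
Complement: q0 is not in original accept

Yes, complement accepts (original rejects)


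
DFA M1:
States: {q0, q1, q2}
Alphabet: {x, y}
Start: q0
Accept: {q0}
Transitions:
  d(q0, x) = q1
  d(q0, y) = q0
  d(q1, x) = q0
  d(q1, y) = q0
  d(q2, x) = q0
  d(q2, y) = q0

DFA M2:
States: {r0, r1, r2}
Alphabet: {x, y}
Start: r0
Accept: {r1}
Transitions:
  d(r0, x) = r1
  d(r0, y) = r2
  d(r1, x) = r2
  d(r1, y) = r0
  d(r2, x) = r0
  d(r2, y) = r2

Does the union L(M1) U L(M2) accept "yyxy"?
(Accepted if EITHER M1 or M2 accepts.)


M1: final=q0 accepted=True
M2: final=r2 accepted=False

Yes, union accepts


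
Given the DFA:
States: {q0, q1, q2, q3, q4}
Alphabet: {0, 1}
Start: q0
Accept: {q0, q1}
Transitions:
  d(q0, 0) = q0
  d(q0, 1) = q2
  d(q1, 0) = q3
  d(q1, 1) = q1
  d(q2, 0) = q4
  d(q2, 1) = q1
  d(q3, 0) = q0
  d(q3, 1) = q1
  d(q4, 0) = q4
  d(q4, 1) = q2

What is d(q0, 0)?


Looking up transition d(q0, 0)

q0


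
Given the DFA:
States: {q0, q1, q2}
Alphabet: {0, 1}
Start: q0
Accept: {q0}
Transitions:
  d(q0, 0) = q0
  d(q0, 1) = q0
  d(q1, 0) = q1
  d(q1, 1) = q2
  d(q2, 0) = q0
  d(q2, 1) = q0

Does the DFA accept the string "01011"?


Trace: q0 -> q0 -> q0 -> q0 -> q0 -> q0
Final state: q0
Accept states: {q0}

Yes, accepted (final state q0 is an accept state)


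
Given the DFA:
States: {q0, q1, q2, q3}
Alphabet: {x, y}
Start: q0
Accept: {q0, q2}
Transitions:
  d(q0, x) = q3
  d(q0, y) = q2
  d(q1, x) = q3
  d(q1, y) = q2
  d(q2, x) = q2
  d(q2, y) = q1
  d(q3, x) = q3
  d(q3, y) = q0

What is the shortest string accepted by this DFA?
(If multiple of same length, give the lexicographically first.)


BFS by string length (lex-first path to each state shown):
  len 0: q0<-""
Found accept state at length 0.

"" (empty string)


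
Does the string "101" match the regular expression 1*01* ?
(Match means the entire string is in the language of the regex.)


|string| = 3; first = '1'; last = '1'

Yes, "101" matches 1*01*


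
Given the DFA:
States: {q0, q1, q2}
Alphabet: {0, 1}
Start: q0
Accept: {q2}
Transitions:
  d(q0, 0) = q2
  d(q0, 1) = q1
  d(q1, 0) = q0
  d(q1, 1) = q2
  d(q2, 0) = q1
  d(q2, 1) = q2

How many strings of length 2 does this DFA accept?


Enumerating all length-2 strings:
  "00" -> q1 [reject]
  "01" -> q2 [accept]
  "10" -> q0 [reject]
  "11" -> q2 [accept]

2 out of 4


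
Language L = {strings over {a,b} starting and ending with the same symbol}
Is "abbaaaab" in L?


first = 'a', last = 'b'

No, "abbaaaab" is not in L


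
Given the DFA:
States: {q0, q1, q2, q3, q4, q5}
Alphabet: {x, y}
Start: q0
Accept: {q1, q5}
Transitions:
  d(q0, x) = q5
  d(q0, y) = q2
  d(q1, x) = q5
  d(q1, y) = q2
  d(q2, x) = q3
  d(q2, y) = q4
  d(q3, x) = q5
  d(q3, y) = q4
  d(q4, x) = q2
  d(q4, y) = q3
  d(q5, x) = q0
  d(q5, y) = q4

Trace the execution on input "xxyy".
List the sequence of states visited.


Input: xxyy
d(q0, x) = q5
d(q5, x) = q0
d(q0, y) = q2
d(q2, y) = q4


q0 -> q5 -> q0 -> q2 -> q4


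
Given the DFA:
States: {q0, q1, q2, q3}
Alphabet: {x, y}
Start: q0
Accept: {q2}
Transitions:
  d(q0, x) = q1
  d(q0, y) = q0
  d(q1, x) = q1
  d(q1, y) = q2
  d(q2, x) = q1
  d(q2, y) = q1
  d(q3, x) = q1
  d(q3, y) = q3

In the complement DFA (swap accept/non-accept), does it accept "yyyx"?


Trace: q0 -> q0 -> q0 -> q0 -> q1
Final: q1
Original accept: {q2}
Complement: q1 is not in original accept

Yes, complement accepts (original rejects)


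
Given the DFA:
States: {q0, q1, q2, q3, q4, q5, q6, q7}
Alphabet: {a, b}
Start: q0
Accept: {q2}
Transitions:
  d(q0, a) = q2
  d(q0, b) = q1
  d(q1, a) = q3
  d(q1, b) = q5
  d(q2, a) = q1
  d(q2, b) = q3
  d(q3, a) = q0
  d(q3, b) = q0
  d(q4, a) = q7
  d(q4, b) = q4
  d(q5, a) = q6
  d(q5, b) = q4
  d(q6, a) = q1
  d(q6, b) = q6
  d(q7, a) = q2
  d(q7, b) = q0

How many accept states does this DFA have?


Accept states listed: {q2}
Counting: q2(1)

1


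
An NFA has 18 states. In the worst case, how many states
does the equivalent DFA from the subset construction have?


Subset construction: one DFA state per subset of NFA states.
2^18 = 262144

262144


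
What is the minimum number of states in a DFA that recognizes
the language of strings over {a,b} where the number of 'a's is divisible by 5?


States track (count of 'a') mod 5.
Need 5 states: one per remainder 0..4; accept = remainder 0.

5


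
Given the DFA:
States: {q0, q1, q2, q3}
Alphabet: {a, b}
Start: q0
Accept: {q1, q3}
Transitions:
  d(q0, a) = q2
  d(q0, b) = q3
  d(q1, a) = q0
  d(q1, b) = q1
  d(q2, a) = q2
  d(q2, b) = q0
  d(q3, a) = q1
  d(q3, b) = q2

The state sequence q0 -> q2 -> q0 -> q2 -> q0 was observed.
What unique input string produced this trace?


Trace back each transition to find the symbol:
  q0 --[a]--> q2
  q2 --[b]--> q0
  q0 --[a]--> q2
  q2 --[b]--> q0

"abab"


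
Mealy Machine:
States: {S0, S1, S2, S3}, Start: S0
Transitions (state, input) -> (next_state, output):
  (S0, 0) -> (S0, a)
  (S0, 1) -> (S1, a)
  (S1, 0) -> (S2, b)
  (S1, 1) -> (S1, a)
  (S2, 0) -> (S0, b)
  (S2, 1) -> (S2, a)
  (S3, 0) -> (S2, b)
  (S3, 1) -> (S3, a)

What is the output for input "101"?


Step-by-step:
  (S0, 1) -> (S1, a)
  (S1, 0) -> (S2, b)
  (S2, 1) -> (S2, a)

"aba"


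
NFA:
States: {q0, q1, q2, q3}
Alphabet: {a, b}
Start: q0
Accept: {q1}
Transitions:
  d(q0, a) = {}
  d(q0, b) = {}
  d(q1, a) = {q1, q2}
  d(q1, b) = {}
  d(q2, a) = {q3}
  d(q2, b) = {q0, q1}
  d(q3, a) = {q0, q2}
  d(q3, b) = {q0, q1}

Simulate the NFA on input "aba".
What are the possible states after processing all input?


Start: {q0}
  --a--> {}
  --b--> {}
  --a--> {}

{} (empty set, no valid transitions)


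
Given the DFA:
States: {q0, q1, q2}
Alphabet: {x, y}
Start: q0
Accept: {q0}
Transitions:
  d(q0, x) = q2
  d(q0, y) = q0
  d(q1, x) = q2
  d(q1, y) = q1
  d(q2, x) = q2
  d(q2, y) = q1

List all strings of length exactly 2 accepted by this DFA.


All strings of length 2: 4 total
Accepted: 1

"yy"


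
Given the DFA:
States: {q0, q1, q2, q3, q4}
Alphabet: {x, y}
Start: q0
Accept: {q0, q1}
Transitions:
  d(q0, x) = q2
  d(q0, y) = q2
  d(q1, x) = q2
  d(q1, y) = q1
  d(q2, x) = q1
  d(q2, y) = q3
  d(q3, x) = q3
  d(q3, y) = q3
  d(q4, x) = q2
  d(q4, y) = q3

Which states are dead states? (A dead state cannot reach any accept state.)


Forward reachability from each state:
  q0 -> reaches accept state q0 (live)
  q1 -> reaches accept state q1 (live)
  q2 -> reaches accept state q1 (live)
  q3 -> reaches {q3}, no accept state (dead)
  q4 -> reaches accept state q1 (live)

{q3}


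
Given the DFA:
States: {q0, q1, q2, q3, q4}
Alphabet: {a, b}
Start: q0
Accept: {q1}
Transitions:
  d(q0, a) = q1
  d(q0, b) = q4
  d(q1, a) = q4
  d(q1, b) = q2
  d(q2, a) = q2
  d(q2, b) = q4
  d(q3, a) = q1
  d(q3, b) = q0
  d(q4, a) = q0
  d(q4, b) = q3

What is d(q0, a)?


Looking up transition d(q0, a)

q1


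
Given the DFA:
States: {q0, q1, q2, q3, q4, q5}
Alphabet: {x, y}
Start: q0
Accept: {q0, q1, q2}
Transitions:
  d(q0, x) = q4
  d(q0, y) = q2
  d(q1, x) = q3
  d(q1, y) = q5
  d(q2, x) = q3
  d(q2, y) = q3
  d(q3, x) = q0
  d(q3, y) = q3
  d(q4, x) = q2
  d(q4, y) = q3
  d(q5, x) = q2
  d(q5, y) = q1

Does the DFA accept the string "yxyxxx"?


Trace: q0 -> q2 -> q3 -> q3 -> q0 -> q4 -> q2
Final state: q2
Accept states: {q0, q1, q2}

Yes, accepted (final state q2 is an accept state)


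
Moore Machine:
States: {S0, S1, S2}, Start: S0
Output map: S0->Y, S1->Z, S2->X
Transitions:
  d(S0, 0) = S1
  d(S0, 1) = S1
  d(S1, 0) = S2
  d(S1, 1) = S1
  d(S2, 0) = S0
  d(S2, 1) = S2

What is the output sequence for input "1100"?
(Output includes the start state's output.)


Start: S0 (output Y)
  --1--> S1 (output Z)
  --1--> S1 (output Z)
  --0--> S2 (output X)
  --0--> S0 (output Y)

"YZZXY"


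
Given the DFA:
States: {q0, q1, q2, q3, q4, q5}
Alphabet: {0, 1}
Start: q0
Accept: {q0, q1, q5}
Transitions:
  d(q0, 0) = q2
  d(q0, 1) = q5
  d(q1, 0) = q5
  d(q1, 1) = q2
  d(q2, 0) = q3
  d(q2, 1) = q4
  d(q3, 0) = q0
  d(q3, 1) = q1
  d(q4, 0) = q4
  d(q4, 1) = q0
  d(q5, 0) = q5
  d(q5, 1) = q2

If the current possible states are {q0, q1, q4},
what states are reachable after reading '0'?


Apply transition on '0' from each current state:
  d(q0, 0) = q2
  d(q1, 0) = q5
  d(q4, 0) = q4

{q2, q4, q5}


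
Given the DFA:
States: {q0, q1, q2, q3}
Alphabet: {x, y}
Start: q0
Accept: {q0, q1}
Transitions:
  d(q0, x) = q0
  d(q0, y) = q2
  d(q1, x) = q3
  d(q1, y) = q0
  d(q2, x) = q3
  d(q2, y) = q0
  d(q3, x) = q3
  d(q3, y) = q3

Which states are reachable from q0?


BFS from q0:
  layer 0: {q0}
  layer 1: {q2}
  layer 2: {q3}

{q0, q2, q3}


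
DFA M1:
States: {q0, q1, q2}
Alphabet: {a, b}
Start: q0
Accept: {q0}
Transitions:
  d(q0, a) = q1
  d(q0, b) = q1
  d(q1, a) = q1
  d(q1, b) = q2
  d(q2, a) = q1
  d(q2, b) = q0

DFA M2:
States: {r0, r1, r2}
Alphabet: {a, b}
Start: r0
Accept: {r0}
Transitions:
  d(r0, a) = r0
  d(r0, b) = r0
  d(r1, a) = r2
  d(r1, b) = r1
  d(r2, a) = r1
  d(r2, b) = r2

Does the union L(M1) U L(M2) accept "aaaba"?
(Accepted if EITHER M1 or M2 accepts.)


M1: final=q1 accepted=False
M2: final=r0 accepted=True

Yes, union accepts


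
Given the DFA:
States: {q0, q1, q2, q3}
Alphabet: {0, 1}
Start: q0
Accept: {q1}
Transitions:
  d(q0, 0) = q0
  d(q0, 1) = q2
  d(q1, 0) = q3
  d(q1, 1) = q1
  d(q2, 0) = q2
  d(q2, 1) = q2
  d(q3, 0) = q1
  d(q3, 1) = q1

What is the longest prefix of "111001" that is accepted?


Run the DFA, marking each prefix where the state is accepting:
  "" -> q0 [reject]
  "1" -> q2 [reject]
  "11" -> q2 [reject]
  "111" -> q2 [reject]
  "1110" -> q2 [reject]
  "11100" -> q2 [reject]
  "111001" -> q2 [reject]

No prefix is accepted


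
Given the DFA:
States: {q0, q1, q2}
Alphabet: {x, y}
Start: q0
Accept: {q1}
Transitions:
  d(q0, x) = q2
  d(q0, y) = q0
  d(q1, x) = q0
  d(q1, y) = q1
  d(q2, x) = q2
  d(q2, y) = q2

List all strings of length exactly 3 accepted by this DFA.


All strings of length 3: 8 total
Accepted: 0

None


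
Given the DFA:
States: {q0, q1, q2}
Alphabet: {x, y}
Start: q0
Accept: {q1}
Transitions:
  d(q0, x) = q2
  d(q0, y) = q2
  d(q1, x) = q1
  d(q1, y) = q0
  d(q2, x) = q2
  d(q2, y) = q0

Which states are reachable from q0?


BFS from q0:
  layer 0: {q0}
  layer 1: {q2}

{q0, q2}


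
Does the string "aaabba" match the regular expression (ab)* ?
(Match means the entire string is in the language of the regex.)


|string| = 6; first = 'a'; last = 'a'

No, "aaabba" does not match (ab)*


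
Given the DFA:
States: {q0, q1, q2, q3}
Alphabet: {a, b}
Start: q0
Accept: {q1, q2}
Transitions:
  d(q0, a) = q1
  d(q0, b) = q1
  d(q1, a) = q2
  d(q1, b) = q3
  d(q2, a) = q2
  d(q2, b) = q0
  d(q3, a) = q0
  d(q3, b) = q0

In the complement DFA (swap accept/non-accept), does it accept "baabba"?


Trace: q0 -> q1 -> q2 -> q2 -> q0 -> q1 -> q2
Final: q2
Original accept: {q1, q2}
Complement: q2 is in original accept

No, complement rejects (original accepts)


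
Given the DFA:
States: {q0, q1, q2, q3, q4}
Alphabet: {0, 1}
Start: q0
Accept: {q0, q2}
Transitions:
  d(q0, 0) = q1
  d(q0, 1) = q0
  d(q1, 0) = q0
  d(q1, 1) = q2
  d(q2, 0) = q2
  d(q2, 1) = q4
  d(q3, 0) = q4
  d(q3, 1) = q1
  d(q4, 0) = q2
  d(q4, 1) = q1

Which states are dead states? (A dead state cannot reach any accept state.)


Forward reachability from each state:
  q0 -> reaches accept state q0 (live)
  q1 -> reaches accept state q0 (live)
  q2 -> reaches accept state q0 (live)
  q3 -> reaches accept state q0 (live)
  q4 -> reaches accept state q0 (live)

None (all states can reach an accept state)


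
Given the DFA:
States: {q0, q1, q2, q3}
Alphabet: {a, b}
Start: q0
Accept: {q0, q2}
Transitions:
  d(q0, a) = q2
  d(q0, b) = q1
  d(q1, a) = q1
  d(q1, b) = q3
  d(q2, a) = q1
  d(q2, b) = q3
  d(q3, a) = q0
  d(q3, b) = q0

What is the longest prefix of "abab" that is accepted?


Run the DFA, marking each prefix where the state is accepting:
  "" -> q0 [accept]
  "a" -> q2 [accept]
  "ab" -> q3 [reject]
  "aba" -> q0 [accept]
  "abab" -> q1 [reject]

"aba"


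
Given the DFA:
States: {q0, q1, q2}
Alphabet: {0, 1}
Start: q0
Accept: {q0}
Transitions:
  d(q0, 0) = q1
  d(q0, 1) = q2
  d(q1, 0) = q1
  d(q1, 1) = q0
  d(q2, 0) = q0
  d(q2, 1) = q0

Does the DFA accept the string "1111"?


Trace: q0 -> q2 -> q0 -> q2 -> q0
Final state: q0
Accept states: {q0}

Yes, accepted (final state q0 is an accept state)


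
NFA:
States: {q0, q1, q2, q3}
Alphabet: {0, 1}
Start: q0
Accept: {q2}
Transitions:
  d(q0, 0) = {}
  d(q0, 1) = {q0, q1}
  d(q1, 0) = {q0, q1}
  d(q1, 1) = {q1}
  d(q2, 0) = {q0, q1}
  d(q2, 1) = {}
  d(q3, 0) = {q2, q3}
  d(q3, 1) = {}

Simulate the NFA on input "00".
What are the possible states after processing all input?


Start: {q0}
  --0--> {}
  --0--> {}

{} (empty set, no valid transitions)


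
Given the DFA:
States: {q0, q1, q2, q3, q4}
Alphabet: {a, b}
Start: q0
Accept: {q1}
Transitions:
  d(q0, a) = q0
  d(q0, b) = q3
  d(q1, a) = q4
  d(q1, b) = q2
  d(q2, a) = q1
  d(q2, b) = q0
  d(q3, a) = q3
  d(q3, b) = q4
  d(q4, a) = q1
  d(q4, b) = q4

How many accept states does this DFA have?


Accept states listed: {q1}
Counting: q1(1)

1


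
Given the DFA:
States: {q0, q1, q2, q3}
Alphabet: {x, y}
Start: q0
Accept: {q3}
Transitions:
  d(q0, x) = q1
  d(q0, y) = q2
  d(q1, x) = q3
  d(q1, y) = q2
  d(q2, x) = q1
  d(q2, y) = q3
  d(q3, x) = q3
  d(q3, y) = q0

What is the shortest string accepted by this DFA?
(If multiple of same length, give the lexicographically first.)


BFS by string length (lex-first path to each state shown):
  len 0: q0<-""
  len 1: q1<-"x", q2<-"y"
  len 2: q1<-"yx", q2<-"xy", q3<-"xx"
Found accept state at length 2.

"xx"


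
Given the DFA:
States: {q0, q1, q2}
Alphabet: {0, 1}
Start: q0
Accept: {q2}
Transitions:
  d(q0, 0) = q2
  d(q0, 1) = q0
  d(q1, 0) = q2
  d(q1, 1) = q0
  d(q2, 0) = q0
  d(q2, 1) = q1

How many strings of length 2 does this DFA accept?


Enumerating all length-2 strings:
  "00" -> q0 [reject]
  "01" -> q1 [reject]
  "10" -> q2 [accept]
  "11" -> q0 [reject]

1 out of 4


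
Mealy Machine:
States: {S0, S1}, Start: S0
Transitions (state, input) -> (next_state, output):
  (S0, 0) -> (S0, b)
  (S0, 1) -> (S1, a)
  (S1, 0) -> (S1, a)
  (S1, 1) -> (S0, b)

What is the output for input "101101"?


Step-by-step:
  (S0, 1) -> (S1, a)
  (S1, 0) -> (S1, a)
  (S1, 1) -> (S0, b)
  (S0, 1) -> (S1, a)
  (S1, 0) -> (S1, a)
  (S1, 1) -> (S0, b)

"aabaab"


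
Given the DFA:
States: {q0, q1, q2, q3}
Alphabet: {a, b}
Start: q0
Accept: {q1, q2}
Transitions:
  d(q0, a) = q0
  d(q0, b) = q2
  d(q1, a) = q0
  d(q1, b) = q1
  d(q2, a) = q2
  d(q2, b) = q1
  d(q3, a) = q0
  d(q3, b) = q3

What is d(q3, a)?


Looking up transition d(q3, a)

q0


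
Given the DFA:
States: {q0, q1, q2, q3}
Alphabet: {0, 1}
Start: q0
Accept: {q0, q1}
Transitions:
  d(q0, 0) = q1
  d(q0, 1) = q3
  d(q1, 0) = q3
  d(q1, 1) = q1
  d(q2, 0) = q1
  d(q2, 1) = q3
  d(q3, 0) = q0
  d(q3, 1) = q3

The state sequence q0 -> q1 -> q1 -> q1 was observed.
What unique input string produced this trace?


Trace back each transition to find the symbol:
  q0 --[0]--> q1
  q1 --[1]--> q1
  q1 --[1]--> q1

"011"


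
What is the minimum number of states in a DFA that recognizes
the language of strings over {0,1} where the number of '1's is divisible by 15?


States track (count of '1') mod 15.
Need 15 states: one per remainder 0..14; accept = remainder 0.

15


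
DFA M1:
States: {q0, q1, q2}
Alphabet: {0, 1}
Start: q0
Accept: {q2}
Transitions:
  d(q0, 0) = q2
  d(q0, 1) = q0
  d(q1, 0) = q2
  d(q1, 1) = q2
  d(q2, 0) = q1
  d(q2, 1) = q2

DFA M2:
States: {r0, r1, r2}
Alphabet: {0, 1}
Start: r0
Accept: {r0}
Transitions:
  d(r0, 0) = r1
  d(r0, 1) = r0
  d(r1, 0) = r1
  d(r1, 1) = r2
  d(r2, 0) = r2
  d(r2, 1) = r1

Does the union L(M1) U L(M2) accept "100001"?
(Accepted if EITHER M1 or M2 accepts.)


M1: final=q2 accepted=True
M2: final=r2 accepted=False

Yes, union accepts


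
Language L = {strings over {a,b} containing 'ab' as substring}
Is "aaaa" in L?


'ab' does not occur

No, "aaaa" is not in L


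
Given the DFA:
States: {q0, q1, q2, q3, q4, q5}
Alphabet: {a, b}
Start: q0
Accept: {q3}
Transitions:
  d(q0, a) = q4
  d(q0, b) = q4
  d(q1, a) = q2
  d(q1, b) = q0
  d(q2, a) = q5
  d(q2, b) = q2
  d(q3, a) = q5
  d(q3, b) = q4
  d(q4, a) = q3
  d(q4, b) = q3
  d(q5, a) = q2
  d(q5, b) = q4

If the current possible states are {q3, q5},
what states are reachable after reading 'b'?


Apply transition on 'b' from each current state:
  d(q3, b) = q4
  d(q5, b) = q4

{q4}


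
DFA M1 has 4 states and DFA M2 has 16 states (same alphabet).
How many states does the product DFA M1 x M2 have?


Product construction pairs every M1 state with every M2 state.
4 * 16 = 64

64
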